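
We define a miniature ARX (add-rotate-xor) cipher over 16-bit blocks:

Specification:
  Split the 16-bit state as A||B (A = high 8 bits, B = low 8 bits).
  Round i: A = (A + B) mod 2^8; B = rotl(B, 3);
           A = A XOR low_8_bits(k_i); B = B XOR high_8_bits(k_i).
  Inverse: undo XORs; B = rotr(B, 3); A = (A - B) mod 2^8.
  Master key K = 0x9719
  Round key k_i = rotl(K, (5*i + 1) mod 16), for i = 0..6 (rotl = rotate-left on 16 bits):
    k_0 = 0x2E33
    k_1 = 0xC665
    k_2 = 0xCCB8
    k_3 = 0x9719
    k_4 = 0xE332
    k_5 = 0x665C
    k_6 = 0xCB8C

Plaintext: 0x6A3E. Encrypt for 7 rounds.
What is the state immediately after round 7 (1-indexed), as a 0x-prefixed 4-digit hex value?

0xB8FF

s_0 = plaintext = 0x6A3E
s_1 = Round(s_0, k_0) = 0x9BDF
s_2 = Round(s_1, k_1) = 0x1F38
s_3 = Round(s_2, k_2) = 0xEF0D
s_4 = Round(s_3, k_3) = 0xE5FF
s_5 = Round(s_4, k_4) = 0xD61C
s_6 = Round(s_5, k_5) = 0xAE86
s_7 = Round(s_6, k_6) = 0xB8FF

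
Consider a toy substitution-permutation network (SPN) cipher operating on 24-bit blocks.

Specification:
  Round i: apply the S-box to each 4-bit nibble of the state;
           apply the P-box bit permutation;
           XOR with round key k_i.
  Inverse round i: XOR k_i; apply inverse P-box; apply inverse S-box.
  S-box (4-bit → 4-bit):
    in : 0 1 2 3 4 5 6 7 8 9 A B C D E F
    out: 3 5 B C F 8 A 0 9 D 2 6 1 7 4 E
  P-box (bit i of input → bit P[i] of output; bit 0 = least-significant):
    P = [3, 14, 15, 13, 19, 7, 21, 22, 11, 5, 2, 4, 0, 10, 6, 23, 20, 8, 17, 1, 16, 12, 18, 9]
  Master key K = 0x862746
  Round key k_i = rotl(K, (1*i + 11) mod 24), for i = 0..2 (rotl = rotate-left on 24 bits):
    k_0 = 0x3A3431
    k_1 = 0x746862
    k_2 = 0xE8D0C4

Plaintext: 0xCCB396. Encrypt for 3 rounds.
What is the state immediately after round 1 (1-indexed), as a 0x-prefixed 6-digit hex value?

s_0 = plaintext = 0xCCB396
s_1 = Round(s_0, k_0) = 0x435065
s_2 = Round(s_1, k_1) = 0xB352C0
s_3 = Round(s_2, k_2) = 0x6688FE

0x435065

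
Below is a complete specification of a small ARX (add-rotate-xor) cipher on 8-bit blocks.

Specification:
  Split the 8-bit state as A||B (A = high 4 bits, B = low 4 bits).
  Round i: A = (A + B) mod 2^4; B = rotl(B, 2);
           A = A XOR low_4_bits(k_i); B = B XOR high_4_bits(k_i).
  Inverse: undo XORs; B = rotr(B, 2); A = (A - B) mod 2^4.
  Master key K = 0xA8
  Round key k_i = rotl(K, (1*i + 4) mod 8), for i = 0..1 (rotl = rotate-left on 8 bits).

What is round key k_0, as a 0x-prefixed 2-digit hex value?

K = 0xA8
k_0 = rotl(K, (1*0+4) mod 8) = rotl(K, 4) = 0x8A

0x8A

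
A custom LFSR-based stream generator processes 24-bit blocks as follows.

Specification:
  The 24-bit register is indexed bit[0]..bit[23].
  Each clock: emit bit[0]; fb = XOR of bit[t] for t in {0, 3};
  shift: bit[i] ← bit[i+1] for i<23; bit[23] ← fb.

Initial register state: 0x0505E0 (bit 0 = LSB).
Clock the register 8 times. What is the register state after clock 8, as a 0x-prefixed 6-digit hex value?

reg_0 = 0x0505E0
clock 1: out=0, reg = 0x0282F0
clock 2: out=0, reg = 0x014178
clock 3: out=0, reg = 0x80A0BC
clock 4: out=0, reg = 0xC0505E
clock 5: out=0, reg = 0xE0282F
clock 6: out=1, reg = 0x701417
clock 7: out=1, reg = 0xB80A0B
clock 8: out=1, reg = 0x5C0505

0x5C0505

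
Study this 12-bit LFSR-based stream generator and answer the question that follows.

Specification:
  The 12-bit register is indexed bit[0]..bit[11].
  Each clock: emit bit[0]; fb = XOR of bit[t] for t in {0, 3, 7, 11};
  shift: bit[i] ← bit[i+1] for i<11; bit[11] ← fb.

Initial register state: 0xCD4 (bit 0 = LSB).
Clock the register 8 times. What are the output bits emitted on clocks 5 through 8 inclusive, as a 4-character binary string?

1011

reg_0 = 0xCD4
clock 1: out=0, reg = 0x66A
clock 2: out=0, reg = 0xB35
clock 3: out=1, reg = 0x59A
clock 4: out=0, reg = 0x2CD
clock 5: out=1, reg = 0x966
clock 6: out=0, reg = 0xCB3
clock 7: out=1, reg = 0xE59
clock 8: out=1, reg = 0xF2C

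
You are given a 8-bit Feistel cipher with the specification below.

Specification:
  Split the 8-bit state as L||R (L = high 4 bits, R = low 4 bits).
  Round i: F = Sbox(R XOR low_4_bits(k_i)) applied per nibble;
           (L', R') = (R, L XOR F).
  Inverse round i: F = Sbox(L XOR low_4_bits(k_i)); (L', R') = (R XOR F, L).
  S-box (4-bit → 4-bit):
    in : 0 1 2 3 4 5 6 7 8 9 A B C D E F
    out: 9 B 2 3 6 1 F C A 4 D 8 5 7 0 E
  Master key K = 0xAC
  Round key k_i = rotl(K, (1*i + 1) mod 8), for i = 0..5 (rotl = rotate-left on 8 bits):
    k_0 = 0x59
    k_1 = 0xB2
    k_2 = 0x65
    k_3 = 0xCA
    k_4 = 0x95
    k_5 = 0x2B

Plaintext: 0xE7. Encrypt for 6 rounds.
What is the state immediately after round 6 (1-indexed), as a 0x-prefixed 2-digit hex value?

s_0 = plaintext = 0xE7
s_1 = Round(s_0, k_0) = 0x7E
s_2 = Round(s_1, k_1) = 0xE2
s_3 = Round(s_2, k_2) = 0x22
s_4 = Round(s_3, k_3) = 0x28
s_5 = Round(s_4, k_4) = 0x85
s_6 = Round(s_5, k_5) = 0x58

0x58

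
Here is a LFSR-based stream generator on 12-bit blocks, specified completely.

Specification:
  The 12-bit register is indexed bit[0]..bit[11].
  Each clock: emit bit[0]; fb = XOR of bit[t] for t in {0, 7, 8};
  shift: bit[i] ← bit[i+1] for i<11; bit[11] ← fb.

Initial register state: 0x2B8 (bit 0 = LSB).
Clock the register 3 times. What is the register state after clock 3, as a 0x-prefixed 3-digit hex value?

reg_0 = 0x2B8
clock 1: out=0, reg = 0x95C
clock 2: out=0, reg = 0xCAE
clock 3: out=0, reg = 0xE57

0xE57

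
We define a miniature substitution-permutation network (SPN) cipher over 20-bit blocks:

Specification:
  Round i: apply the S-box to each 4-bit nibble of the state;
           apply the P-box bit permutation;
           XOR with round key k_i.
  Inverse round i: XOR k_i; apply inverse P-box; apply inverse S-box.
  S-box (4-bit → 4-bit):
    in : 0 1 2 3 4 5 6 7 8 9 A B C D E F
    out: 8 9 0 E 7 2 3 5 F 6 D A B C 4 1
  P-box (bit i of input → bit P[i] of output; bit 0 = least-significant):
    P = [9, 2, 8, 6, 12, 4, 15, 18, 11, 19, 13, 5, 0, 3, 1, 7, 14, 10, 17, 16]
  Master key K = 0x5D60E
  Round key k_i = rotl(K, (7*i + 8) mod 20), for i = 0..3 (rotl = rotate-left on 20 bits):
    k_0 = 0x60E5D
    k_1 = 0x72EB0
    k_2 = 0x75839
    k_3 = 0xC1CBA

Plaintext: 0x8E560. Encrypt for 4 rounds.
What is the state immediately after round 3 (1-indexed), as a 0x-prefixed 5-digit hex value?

s_0 = plaintext = 0x8E560
s_1 = Round(s_0, k_0) = 0xD5A0F
s_2 = Round(s_1, k_1) = 0x00498
s_3 = Round(s_2, k_2) = 0xEF3ED
s_4 = Round(s_3, k_3) = 0x6BDDB

0xEF3ED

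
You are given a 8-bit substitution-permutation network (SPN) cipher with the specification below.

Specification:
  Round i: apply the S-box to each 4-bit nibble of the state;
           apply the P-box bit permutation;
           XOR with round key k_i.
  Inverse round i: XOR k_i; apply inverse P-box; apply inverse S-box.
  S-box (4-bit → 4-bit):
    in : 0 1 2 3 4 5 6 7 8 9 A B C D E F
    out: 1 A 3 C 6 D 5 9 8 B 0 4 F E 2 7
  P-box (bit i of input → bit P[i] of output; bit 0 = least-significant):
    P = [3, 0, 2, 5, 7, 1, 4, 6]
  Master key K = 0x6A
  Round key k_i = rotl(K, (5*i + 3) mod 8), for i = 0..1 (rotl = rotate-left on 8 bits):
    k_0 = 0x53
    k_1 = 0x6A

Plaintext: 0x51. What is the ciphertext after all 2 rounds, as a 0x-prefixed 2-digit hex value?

s_0 = plaintext = 0x51
s_1 = Round(s_0, k_0) = 0xA2
s_2 = Round(s_1, k_1) = 0x63

0x63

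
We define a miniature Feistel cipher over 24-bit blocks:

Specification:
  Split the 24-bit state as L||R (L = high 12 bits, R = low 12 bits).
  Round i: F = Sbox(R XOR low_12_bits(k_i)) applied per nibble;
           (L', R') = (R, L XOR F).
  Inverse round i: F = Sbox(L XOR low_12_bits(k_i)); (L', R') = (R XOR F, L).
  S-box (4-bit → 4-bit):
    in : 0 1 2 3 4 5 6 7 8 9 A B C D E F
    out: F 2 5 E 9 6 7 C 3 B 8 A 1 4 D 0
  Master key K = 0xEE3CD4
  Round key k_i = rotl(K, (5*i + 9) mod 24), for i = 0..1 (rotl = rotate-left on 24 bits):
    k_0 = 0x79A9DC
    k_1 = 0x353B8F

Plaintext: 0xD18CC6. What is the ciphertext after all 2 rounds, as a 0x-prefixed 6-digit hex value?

s_0 = plaintext = 0xD18CC6
s_1 = Round(s_0, k_0) = 0xCC6B30
s_2 = Round(s_1, k_1) = 0xB30366

0xB30366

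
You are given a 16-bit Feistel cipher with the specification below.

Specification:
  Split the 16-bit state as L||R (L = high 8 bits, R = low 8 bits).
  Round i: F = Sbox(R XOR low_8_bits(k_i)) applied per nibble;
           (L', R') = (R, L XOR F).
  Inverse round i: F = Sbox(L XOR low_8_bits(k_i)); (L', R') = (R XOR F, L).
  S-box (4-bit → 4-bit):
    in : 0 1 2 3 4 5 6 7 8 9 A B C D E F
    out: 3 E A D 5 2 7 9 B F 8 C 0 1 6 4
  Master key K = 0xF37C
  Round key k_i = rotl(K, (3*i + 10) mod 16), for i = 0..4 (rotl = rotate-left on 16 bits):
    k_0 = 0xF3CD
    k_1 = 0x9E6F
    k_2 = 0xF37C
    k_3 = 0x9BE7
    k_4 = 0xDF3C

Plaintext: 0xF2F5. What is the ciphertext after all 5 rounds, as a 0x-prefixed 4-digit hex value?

0xB98D

s_0 = plaintext = 0xF2F5
s_1 = Round(s_0, k_0) = 0xF529
s_2 = Round(s_1, k_1) = 0x29A2
s_3 = Round(s_2, k_2) = 0xA23F
s_4 = Round(s_3, k_3) = 0x3FB9
s_5 = Round(s_4, k_4) = 0xB98D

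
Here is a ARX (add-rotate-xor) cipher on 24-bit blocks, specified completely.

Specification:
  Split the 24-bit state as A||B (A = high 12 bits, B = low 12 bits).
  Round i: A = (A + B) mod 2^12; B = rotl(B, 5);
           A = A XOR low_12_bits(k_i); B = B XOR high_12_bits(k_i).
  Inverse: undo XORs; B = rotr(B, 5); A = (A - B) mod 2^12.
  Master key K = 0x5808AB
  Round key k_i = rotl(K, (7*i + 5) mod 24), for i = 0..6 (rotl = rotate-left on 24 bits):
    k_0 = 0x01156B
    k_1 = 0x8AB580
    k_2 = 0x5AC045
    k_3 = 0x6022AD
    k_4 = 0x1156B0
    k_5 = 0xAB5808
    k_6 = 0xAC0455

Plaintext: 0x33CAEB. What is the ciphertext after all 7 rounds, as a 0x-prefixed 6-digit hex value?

0x5E5C1B

s_0 = plaintext = 0x33CAEB
s_1 = Round(s_0, k_0) = 0xB4CD64
s_2 = Round(s_1, k_1) = 0xD30431
s_3 = Round(s_2, k_2) = 0x124384
s_4 = Round(s_3, k_3) = 0x605685
s_5 = Round(s_4, k_4) = 0xA3A1B8
s_6 = Round(s_5, k_5) = 0x3FADB6
s_7 = Round(s_6, k_6) = 0x5E5C1B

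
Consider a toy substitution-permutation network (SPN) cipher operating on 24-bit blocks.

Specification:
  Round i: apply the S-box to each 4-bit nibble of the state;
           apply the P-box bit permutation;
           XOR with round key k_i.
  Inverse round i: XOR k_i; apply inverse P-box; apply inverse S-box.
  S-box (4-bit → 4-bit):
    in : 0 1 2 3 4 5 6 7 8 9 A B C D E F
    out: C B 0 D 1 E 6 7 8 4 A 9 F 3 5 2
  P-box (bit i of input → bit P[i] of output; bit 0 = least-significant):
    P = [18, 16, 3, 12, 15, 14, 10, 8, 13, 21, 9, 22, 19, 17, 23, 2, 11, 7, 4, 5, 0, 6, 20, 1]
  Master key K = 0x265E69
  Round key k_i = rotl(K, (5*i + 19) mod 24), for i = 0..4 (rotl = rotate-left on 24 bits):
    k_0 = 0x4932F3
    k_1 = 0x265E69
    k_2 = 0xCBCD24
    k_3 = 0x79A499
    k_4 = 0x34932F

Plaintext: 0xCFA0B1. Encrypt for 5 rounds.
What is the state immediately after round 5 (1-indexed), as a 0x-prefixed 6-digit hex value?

0x826A3F

s_0 = plaintext = 0xCFA0B1
s_1 = Round(s_0, k_0) = 0x1EA134
s_2 = Round(s_1, k_1) = 0x40F33E
s_3 = Round(s_2, k_2) = 0x8D6A1D
s_4 = Round(s_3, k_3) = 0x9E6D1B
s_5 = Round(s_4, k_4) = 0x826A3F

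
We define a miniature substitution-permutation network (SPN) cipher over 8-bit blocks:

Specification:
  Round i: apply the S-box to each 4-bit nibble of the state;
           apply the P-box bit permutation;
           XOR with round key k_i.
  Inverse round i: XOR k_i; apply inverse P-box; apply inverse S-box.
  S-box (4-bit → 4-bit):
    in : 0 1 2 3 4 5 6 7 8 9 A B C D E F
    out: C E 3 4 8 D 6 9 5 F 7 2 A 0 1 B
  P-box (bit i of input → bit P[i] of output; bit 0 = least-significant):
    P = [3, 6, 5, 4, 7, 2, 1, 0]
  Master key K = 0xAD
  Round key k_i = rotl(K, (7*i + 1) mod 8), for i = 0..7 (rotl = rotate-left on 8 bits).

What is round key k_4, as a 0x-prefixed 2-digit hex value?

K = 0xAD
k_0 = rotl(K, (7*0+1) mod 8) = rotl(K, 1) = 0x5B
k_1 = rotl(K, (7*1+1) mod 8) = rotl(K, 0) = 0xAD
k_2 = rotl(K, (7*2+1) mod 8) = rotl(K, 7) = 0xD6
k_3 = rotl(K, (7*3+1) mod 8) = rotl(K, 6) = 0x6B
k_4 = rotl(K, (7*4+1) mod 8) = rotl(K, 5) = 0xB5

0xB5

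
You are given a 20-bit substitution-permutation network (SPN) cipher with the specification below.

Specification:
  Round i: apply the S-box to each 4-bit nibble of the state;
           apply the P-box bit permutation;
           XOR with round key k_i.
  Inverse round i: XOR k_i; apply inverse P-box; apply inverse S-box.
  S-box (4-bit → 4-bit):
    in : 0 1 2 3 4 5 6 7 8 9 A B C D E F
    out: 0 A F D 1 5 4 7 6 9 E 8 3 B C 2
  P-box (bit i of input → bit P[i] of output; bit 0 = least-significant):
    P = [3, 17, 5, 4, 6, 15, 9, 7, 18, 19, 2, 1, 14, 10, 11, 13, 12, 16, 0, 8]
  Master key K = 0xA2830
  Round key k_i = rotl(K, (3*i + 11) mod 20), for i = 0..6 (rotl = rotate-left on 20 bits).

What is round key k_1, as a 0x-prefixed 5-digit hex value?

K = 0xA2830
k_0 = rotl(K, (3*0+11) mod 20) = rotl(K, 11) = 0x18514
k_1 = rotl(K, (3*1+11) mod 20) = rotl(K, 14) = 0xC28A0

0xC28A0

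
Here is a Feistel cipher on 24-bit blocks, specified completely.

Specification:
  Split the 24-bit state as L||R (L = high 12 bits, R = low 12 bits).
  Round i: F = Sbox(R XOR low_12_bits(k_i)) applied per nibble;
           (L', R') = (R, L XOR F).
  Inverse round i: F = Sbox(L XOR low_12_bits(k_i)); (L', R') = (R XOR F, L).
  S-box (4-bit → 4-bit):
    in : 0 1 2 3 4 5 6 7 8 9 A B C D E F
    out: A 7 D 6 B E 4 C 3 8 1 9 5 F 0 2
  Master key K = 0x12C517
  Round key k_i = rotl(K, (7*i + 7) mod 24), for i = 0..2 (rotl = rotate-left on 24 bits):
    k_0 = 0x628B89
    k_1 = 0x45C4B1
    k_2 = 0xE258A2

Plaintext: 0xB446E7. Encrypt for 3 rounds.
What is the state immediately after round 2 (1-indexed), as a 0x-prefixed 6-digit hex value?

0x404C79

s_0 = plaintext = 0xB446E7
s_1 = Round(s_0, k_0) = 0x6E7404
s_2 = Round(s_1, k_1) = 0x404C79
s_3 = Round(s_2, k_2) = 0xC79FFD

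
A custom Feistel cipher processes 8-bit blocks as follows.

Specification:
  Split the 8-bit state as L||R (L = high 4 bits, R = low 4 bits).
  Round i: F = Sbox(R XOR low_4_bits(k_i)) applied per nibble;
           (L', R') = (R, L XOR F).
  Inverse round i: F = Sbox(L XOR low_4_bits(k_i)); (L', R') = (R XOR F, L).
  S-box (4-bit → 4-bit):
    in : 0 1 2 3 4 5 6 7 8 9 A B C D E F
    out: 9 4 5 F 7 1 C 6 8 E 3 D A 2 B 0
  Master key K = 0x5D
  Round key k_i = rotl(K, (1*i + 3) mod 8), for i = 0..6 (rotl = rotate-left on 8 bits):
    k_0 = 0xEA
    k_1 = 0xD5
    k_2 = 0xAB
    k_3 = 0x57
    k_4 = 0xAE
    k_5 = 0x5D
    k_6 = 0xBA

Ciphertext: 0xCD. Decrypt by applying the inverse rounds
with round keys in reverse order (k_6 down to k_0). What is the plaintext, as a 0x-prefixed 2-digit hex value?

s_0 = ciphertext = 0xCD
s_1 = InvRound(s_0, k_6) = 0x1C
s_2 = InvRound(s_1, k_5) = 0x61
s_3 = InvRound(s_2, k_4) = 0x96
s_4 = InvRound(s_3, k_3) = 0xD9
s_5 = InvRound(s_4, k_2) = 0x5D
s_6 = InvRound(s_5, k_1) = 0x45
s_7 = InvRound(s_6, k_0) = 0xE4

0xE4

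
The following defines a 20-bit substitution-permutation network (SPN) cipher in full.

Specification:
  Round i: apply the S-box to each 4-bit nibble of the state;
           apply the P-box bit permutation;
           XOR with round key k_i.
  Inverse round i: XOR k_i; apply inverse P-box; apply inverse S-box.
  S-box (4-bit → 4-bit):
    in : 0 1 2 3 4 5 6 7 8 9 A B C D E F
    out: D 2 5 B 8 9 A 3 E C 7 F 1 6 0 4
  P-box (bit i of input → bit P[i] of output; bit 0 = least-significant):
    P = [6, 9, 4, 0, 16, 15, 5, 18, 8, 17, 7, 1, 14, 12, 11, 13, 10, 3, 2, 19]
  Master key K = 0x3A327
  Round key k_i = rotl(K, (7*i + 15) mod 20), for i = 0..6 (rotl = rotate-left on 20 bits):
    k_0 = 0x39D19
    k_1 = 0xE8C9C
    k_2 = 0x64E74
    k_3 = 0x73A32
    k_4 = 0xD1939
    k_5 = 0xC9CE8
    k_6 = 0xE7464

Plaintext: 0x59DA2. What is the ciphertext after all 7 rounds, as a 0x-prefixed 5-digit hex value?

0x31065

s_0 = plaintext = 0x59DA2
s_1 = Round(s_0, k_0) = 0x831E9
s_2 = Round(s_1, k_1) = 0x4FC81
s_3 = Round(s_2, k_2) = 0xAC554
s_4 = Round(s_3, k_3) = 0x27F3D
s_5 = Round(s_4, k_4) = 0x8CFAD
s_6 = Round(s_5, k_5) = 0x55E54
s_7 = Round(s_6, k_6) = 0x31065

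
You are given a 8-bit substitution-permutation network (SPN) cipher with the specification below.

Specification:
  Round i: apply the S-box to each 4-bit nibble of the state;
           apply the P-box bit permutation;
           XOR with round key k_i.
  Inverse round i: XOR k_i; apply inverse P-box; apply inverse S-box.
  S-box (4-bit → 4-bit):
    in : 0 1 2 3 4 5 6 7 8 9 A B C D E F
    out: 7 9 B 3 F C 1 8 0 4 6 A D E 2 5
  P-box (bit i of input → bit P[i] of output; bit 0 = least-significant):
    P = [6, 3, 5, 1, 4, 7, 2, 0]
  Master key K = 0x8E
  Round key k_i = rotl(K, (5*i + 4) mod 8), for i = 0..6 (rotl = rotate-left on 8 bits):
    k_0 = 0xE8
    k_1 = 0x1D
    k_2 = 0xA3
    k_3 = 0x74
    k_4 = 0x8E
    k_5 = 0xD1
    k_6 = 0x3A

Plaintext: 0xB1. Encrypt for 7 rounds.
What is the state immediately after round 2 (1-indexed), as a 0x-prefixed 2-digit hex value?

s_0 = plaintext = 0xB1
s_1 = Round(s_0, k_0) = 0x2B
s_2 = Round(s_1, k_1) = 0x86
s_3 = Round(s_2, k_2) = 0xE3
s_4 = Round(s_3, k_3) = 0xBC
s_5 = Round(s_4, k_4) = 0x6D
s_6 = Round(s_5, k_5) = 0xEB
s_7 = Round(s_6, k_6) = 0xB0

0x86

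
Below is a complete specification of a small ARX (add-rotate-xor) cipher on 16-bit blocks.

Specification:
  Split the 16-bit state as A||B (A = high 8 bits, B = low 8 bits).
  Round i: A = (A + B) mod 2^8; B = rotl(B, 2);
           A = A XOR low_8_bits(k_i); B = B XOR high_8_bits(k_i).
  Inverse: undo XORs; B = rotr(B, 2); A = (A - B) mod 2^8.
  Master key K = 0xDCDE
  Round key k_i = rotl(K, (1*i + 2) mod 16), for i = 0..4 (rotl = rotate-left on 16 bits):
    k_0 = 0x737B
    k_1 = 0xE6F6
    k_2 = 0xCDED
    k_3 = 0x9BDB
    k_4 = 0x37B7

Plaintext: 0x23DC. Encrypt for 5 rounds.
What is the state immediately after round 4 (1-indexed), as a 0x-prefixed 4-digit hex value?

s_0 = plaintext = 0x23DC
s_1 = Round(s_0, k_0) = 0x8400
s_2 = Round(s_1, k_1) = 0x72E6
s_3 = Round(s_2, k_2) = 0xB556
s_4 = Round(s_3, k_3) = 0xD0C2
s_5 = Round(s_4, k_4) = 0x253C

0xD0C2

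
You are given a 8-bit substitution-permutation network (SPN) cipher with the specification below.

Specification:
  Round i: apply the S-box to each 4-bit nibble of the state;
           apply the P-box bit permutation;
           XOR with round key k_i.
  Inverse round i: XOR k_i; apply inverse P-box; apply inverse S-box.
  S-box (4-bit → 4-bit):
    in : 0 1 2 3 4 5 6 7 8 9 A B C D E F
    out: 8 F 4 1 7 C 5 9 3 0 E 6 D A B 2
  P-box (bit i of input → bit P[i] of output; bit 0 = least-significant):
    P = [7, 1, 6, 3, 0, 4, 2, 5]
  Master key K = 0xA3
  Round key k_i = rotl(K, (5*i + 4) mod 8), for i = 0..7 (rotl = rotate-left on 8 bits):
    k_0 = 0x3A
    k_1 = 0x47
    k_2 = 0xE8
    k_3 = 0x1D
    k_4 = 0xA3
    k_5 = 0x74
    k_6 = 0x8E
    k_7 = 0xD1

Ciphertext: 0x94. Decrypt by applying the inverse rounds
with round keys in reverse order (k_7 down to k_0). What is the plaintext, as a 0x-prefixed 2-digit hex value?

0x03

s_0 = ciphertext = 0x94
s_1 = InvRound(s_0, k_7) = 0x62
s_2 = InvRound(s_1, k_6) = 0x5C
s_3 = InvRound(s_2, k_5) = 0x00
s_4 = InvRound(s_3, k_4) = 0x78
s_5 = InvRound(s_4, k_3) = 0xC2
s_6 = InvRound(s_5, k_2) = 0x0D
s_7 = InvRound(s_6, k_1) = 0x9A
s_8 = InvRound(s_7, k_0) = 0x03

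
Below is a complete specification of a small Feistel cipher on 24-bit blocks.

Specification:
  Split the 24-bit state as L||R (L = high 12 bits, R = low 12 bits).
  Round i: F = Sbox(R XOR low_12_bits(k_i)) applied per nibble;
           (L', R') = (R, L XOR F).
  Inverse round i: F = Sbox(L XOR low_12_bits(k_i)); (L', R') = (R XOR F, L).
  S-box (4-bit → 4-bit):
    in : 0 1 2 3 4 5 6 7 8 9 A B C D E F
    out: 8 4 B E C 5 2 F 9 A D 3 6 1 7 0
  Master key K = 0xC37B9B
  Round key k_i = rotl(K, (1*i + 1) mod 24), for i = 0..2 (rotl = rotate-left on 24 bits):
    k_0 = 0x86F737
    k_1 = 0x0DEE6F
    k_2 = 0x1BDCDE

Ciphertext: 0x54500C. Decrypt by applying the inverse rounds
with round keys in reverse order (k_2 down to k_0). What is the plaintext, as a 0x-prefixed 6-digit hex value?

s_0 = ciphertext = 0x54500C
s_1 = InvRound(s_0, k_2) = 0xAAF545
s_2 = InvRound(s_1, k_1) = 0x92DAAF
s_3 = InvRound(s_2, k_0) = 0xDE292D

0xDE292D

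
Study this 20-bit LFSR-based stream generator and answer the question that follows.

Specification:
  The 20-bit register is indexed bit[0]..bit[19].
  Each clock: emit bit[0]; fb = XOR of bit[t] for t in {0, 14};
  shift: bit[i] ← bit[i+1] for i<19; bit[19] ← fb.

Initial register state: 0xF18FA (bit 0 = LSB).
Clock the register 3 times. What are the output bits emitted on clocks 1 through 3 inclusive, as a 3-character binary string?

reg_0 = 0xF18FA
clock 1: out=0, reg = 0x78C7D
clock 2: out=1, reg = 0xBC63E
clock 3: out=0, reg = 0xDE31F

010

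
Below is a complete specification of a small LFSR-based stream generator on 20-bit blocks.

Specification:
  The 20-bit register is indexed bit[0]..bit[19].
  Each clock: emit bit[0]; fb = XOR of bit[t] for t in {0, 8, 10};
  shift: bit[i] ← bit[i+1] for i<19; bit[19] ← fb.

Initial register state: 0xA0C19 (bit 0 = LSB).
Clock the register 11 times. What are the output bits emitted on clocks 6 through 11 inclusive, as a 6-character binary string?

000001

reg_0 = 0xA0C19
clock 1: out=1, reg = 0x5060C
clock 2: out=0, reg = 0xA8306
clock 3: out=0, reg = 0xD4183
clock 4: out=1, reg = 0x6A0C1
clock 5: out=1, reg = 0xB5060
clock 6: out=0, reg = 0x5A830
clock 7: out=0, reg = 0x2D418
clock 8: out=0, reg = 0x96A0C
clock 9: out=0, reg = 0x4B506
clock 10: out=0, reg = 0x25A83
clock 11: out=1, reg = 0x92D41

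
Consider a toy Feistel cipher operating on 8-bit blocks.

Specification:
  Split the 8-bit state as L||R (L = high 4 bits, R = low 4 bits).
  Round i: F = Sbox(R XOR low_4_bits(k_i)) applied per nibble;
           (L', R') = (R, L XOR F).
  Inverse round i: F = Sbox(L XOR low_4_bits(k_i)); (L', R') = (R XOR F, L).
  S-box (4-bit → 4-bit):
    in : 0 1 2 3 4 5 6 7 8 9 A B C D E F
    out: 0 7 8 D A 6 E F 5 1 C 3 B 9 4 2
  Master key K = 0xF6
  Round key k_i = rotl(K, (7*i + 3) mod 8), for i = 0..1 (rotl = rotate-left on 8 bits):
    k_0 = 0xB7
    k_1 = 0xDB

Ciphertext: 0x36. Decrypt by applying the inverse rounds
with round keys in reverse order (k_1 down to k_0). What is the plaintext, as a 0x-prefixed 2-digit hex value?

0x93

s_0 = ciphertext = 0x36
s_1 = InvRound(s_0, k_1) = 0x33
s_2 = InvRound(s_1, k_0) = 0x93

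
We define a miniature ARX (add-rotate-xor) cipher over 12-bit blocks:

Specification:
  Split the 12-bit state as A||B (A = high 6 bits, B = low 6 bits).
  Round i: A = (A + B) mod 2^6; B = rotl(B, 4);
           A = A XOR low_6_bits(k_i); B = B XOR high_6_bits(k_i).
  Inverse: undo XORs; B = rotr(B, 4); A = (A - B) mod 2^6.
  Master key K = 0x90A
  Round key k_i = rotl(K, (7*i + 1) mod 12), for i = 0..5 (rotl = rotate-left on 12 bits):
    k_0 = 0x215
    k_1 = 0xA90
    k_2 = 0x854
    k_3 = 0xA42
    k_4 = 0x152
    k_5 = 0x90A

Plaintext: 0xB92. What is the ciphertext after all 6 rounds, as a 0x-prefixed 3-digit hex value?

s_0 = plaintext = 0xB92
s_1 = Round(s_0, k_0) = 0x56C
s_2 = Round(s_1, k_1) = 0x461
s_3 = Round(s_2, k_2) = 0x9B9
s_4 = Round(s_3, k_3) = 0x777
s_5 = Round(s_4, k_4) = 0x1B8
s_6 = Round(s_5, k_5) = 0xD2A

0xD2A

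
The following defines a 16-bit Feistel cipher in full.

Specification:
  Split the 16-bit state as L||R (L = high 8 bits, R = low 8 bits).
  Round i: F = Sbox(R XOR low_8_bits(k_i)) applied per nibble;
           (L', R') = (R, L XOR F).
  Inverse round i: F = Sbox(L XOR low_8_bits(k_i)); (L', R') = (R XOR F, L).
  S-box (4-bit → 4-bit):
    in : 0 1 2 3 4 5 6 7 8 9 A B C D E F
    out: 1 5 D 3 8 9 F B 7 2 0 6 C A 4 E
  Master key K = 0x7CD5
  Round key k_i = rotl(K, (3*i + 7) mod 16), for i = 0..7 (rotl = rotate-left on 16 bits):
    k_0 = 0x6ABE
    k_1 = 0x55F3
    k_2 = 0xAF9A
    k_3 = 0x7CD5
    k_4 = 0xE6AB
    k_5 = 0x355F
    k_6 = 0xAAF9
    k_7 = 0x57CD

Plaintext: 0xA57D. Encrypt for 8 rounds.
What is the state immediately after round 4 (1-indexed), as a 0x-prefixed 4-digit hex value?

0xA2EF

s_0 = plaintext = 0xA57D
s_1 = Round(s_0, k_0) = 0x7D66
s_2 = Round(s_1, k_1) = 0x6654
s_3 = Round(s_2, k_2) = 0x54A2
s_4 = Round(s_3, k_3) = 0xA2EF
s_5 = Round(s_4, k_4) = 0xEF2A
s_6 = Round(s_5, k_5) = 0x2A56
s_7 = Round(s_6, k_6) = 0x5624
s_8 = Round(s_7, k_7) = 0x2414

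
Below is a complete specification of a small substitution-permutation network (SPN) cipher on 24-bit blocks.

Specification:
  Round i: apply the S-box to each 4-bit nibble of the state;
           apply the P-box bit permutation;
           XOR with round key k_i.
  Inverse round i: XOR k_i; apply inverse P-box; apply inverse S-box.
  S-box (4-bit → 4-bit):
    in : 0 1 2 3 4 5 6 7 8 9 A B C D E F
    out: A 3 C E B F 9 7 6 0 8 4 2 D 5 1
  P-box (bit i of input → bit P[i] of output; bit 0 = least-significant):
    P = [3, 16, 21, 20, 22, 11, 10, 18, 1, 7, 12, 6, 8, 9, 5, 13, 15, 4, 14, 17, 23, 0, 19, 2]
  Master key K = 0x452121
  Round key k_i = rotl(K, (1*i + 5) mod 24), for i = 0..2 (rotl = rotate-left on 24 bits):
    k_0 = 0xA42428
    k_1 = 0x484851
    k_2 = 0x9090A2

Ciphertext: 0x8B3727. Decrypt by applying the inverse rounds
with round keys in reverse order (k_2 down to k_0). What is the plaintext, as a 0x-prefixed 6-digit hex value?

0xB4B52E

s_0 = ciphertext = 0x8B3727
s_1 = InvRound(s_0, k_2) = 0x364CB0
s_2 = InvRound(s_1, k_1) = 0x8AB0D2
s_3 = InvRound(s_2, k_0) = 0xB4B52E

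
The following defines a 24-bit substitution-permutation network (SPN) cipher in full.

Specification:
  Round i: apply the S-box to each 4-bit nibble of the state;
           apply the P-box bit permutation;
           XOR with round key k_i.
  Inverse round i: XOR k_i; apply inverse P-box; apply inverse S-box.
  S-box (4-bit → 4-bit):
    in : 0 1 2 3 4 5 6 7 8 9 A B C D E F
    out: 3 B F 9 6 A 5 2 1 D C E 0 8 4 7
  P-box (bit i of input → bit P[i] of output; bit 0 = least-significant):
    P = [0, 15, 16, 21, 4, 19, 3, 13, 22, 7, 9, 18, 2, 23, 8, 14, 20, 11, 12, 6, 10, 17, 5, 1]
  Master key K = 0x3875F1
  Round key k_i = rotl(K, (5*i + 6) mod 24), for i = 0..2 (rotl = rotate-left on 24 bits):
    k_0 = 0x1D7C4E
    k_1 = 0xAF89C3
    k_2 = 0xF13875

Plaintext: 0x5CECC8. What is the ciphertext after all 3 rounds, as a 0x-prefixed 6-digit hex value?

0xC675B2

s_0 = plaintext = 0x5CECC8
s_1 = Round(s_0, k_0) = 0x1F7D4D
s_2 = Round(s_1, k_1) = 0x1195C9
s_3 = Round(s_2, k_2) = 0xC675B2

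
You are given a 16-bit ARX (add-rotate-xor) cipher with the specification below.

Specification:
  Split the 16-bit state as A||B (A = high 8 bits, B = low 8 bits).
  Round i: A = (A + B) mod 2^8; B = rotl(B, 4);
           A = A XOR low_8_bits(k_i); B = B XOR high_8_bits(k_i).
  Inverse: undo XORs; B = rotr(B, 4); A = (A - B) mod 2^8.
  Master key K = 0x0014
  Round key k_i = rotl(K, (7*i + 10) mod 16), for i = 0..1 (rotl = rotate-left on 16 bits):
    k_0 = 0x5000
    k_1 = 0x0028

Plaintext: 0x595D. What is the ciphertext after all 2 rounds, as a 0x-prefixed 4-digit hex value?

0x1358

s_0 = plaintext = 0x595D
s_1 = Round(s_0, k_0) = 0xB685
s_2 = Round(s_1, k_1) = 0x1358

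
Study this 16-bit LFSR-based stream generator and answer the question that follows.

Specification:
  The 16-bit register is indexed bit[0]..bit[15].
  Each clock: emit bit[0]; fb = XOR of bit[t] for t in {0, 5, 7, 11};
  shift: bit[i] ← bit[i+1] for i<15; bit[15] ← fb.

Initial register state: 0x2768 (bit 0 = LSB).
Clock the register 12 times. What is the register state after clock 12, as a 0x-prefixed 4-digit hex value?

0xB392

reg_0 = 0x2768
clock 1: out=0, reg = 0x93B4
clock 2: out=0, reg = 0x49DA
clock 3: out=0, reg = 0x24ED
clock 4: out=1, reg = 0x9276
clock 5: out=0, reg = 0xC93B
clock 6: out=1, reg = 0xE49D
clock 7: out=1, reg = 0x724E
clock 8: out=0, reg = 0x3927
clock 9: out=1, reg = 0x9C93
clock 10: out=1, reg = 0xCE49
clock 11: out=1, reg = 0x6724
clock 12: out=0, reg = 0xB392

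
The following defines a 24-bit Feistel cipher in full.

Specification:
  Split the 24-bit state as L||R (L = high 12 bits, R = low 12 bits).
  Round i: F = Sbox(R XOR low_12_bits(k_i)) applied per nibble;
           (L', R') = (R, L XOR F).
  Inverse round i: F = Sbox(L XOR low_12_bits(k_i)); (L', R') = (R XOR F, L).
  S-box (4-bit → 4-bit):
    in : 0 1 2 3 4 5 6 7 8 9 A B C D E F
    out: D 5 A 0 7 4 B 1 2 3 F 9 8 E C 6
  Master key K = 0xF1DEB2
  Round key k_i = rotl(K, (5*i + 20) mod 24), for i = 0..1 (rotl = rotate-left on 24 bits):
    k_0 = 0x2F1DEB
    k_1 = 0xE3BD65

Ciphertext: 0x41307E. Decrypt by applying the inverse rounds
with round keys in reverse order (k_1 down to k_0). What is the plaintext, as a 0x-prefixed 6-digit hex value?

s_0 = ciphertext = 0x41307E
s_1 = InvRound(s_0, k_1) = 0x365413
s_2 = InvRound(s_1, k_0) = 0x83F365

0x83F365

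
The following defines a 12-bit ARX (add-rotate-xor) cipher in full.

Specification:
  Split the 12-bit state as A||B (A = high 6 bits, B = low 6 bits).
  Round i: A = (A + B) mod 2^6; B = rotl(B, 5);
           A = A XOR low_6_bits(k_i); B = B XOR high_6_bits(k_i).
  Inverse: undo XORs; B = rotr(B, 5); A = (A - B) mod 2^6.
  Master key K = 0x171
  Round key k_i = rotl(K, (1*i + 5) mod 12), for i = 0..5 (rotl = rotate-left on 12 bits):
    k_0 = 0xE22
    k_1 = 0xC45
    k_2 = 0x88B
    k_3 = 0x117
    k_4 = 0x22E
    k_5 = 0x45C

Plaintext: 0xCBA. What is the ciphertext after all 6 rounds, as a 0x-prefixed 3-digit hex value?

0xFCC

s_0 = plaintext = 0xCBA
s_1 = Round(s_0, k_0) = 0x3A5
s_2 = Round(s_1, k_1) = 0xD83
s_3 = Round(s_2, k_2) = 0xC83
s_4 = Round(s_3, k_3) = 0x8A5
s_5 = Round(s_4, k_4) = 0xA7A
s_6 = Round(s_5, k_5) = 0xFCC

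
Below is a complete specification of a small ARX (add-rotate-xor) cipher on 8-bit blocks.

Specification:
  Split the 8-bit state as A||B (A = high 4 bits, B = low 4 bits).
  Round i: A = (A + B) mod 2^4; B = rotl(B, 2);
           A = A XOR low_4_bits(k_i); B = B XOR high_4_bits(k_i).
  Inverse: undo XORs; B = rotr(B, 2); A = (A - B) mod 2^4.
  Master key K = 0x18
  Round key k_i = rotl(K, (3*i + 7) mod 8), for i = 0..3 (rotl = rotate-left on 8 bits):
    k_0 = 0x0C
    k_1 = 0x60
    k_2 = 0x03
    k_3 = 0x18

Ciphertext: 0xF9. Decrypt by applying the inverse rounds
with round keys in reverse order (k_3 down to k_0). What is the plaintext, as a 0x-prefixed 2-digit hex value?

0x1E

s_0 = ciphertext = 0xF9
s_1 = InvRound(s_0, k_3) = 0x52
s_2 = InvRound(s_1, k_2) = 0xE8
s_3 = InvRound(s_2, k_1) = 0x3B
s_4 = InvRound(s_3, k_0) = 0x1E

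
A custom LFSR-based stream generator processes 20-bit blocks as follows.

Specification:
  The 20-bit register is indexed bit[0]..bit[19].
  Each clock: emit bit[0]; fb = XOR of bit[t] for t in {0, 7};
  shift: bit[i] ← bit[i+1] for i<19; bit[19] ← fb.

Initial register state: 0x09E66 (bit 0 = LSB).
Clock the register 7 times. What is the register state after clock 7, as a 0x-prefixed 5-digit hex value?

reg_0 = 0x09E66
clock 1: out=0, reg = 0x04F33
clock 2: out=1, reg = 0x82799
clock 3: out=1, reg = 0x413CC
clock 4: out=0, reg = 0xA09E6
clock 5: out=0, reg = 0xD04F3
clock 6: out=1, reg = 0x68279
clock 7: out=1, reg = 0xB413C

0xB413C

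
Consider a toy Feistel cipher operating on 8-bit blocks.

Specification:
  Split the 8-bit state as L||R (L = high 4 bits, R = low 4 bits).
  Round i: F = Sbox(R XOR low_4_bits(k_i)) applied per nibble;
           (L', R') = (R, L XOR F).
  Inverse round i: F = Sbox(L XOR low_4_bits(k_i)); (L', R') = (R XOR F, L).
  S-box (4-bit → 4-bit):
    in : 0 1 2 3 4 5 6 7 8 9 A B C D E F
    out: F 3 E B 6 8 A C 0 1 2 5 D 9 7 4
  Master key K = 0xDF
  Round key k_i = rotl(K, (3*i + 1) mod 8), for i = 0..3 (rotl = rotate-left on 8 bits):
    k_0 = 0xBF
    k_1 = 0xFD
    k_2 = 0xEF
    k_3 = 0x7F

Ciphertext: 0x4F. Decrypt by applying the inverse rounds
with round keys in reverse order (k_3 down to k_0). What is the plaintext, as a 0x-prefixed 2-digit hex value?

s_0 = ciphertext = 0x4F
s_1 = InvRound(s_0, k_3) = 0xA4
s_2 = InvRound(s_1, k_2) = 0xCA
s_3 = InvRound(s_2, k_1) = 0x9C
s_4 = InvRound(s_3, k_0) = 0x69

0x69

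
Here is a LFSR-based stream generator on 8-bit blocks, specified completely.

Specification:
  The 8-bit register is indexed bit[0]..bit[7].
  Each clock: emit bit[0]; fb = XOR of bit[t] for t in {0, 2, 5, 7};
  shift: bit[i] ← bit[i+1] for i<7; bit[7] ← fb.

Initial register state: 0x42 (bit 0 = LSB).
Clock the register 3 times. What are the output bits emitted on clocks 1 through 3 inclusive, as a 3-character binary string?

010

reg_0 = 0x42
clock 1: out=0, reg = 0x21
clock 2: out=1, reg = 0x10
clock 3: out=0, reg = 0x08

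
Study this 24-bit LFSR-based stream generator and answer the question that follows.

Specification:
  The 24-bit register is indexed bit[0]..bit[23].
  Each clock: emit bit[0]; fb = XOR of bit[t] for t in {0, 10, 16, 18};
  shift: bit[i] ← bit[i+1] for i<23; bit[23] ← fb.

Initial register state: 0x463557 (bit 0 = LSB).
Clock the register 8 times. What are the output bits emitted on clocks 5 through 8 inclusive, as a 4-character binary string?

1010

reg_0 = 0x463557
clock 1: out=1, reg = 0xA31AAB
clock 2: out=1, reg = 0x518D55
clock 3: out=1, reg = 0xA8C6AA
clock 4: out=0, reg = 0xD46355
clock 5: out=1, reg = 0x6A31AA
clock 6: out=0, reg = 0x3518D5
clock 7: out=1, reg = 0x9A8C6A
clock 8: out=0, reg = 0xCD4635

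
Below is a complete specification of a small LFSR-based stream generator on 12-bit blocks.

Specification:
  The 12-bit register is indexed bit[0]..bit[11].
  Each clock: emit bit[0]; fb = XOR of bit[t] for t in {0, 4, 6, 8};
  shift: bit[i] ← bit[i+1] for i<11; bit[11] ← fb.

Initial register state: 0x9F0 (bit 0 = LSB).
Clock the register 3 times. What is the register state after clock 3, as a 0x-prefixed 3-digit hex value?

reg_0 = 0x9F0
clock 1: out=0, reg = 0xCF8
clock 2: out=0, reg = 0x67C
clock 3: out=0, reg = 0x33E

0x33E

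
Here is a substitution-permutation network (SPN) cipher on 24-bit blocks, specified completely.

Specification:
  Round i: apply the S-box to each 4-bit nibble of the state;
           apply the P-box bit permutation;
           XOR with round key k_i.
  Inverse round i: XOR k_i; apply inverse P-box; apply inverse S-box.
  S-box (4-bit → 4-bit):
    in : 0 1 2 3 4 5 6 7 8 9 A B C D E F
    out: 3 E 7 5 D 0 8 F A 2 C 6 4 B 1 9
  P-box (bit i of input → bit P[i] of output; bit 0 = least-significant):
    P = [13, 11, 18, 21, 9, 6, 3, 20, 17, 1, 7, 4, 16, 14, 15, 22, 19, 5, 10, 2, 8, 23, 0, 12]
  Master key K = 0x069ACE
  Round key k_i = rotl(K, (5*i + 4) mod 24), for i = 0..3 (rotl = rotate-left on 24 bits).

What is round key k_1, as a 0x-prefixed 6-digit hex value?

K = 0x069ACE
k_0 = rotl(K, (5*0+4) mod 24) = rotl(K, 4) = 0x69ACE0
k_1 = rotl(K, (5*1+4) mod 24) = rotl(K, 9) = 0x359C0D

0x359C0D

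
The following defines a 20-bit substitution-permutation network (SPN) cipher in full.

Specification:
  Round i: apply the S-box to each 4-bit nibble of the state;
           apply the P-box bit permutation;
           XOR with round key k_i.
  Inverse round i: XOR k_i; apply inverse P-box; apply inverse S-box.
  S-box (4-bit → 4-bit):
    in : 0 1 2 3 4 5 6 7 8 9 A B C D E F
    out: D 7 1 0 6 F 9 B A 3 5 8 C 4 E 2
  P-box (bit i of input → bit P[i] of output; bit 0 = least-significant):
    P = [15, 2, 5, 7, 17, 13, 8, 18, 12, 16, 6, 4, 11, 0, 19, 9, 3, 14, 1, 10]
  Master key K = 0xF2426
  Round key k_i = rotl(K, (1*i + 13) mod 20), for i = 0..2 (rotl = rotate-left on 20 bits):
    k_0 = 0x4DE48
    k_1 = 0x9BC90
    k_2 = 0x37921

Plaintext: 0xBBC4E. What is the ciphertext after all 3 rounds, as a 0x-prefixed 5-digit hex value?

s_0 = plaintext = 0xBBC4E
s_1 = Round(s_0, k_0) = 0x4F9BC
s_2 = Round(s_1, k_1) = 0xCEC33
s_3 = Round(s_2, k_2) = 0xB7F72

0xB7F72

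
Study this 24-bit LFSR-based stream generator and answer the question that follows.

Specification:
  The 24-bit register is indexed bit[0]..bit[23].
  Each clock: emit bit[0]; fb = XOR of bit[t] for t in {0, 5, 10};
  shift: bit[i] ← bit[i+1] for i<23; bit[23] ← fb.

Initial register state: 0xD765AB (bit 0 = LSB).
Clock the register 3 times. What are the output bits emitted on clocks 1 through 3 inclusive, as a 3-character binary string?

reg_0 = 0xD765AB
clock 1: out=1, reg = 0xEBB2D5
clock 2: out=1, reg = 0xF5D96A
clock 3: out=0, reg = 0xFAECB5

110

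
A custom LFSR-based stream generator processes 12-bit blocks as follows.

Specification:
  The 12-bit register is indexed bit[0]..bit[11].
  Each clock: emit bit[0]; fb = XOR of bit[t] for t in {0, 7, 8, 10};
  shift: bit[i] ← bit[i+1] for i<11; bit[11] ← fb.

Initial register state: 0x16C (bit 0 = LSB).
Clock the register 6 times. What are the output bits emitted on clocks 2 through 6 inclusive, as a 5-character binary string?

01101

reg_0 = 0x16C
clock 1: out=0, reg = 0x8B6
clock 2: out=0, reg = 0xC5B
clock 3: out=1, reg = 0x62D
clock 4: out=1, reg = 0x316
clock 5: out=0, reg = 0x98B
clock 6: out=1, reg = 0xCC5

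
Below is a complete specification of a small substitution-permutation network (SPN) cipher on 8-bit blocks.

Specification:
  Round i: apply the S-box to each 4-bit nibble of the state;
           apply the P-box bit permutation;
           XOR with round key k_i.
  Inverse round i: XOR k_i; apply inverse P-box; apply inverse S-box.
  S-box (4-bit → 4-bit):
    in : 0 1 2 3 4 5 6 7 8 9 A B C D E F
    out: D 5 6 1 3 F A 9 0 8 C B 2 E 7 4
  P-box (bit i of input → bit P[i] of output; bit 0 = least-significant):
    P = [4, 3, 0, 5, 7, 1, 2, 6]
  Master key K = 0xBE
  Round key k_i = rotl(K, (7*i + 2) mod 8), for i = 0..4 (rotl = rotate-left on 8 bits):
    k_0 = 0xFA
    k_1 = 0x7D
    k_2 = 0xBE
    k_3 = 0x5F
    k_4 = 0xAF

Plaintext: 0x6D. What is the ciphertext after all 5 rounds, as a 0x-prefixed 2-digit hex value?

s_0 = plaintext = 0x6D
s_1 = Round(s_0, k_0) = 0x91
s_2 = Round(s_1, k_1) = 0x2C
s_3 = Round(s_2, k_2) = 0xB0
s_4 = Round(s_3, k_3) = 0xAC
s_5 = Round(s_4, k_4) = 0xE3

0xE3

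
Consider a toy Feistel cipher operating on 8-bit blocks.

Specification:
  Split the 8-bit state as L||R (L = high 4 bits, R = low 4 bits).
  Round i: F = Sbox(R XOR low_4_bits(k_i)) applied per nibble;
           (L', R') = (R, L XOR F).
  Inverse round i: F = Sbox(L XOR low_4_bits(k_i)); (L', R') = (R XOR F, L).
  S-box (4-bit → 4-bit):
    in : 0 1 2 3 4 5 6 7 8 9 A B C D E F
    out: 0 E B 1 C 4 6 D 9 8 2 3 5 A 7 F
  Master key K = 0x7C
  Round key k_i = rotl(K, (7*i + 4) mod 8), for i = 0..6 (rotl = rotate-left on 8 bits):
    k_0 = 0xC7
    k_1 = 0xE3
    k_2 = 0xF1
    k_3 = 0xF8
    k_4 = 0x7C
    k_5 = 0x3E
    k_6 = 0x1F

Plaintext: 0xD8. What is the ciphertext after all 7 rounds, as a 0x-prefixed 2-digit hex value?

0xEC

s_0 = plaintext = 0xD8
s_1 = Round(s_0, k_0) = 0x82
s_2 = Round(s_1, k_1) = 0x26
s_3 = Round(s_2, k_2) = 0x6F
s_4 = Round(s_3, k_3) = 0xFB
s_5 = Round(s_4, k_4) = 0xB2
s_6 = Round(s_5, k_5) = 0x2E
s_7 = Round(s_6, k_6) = 0xEC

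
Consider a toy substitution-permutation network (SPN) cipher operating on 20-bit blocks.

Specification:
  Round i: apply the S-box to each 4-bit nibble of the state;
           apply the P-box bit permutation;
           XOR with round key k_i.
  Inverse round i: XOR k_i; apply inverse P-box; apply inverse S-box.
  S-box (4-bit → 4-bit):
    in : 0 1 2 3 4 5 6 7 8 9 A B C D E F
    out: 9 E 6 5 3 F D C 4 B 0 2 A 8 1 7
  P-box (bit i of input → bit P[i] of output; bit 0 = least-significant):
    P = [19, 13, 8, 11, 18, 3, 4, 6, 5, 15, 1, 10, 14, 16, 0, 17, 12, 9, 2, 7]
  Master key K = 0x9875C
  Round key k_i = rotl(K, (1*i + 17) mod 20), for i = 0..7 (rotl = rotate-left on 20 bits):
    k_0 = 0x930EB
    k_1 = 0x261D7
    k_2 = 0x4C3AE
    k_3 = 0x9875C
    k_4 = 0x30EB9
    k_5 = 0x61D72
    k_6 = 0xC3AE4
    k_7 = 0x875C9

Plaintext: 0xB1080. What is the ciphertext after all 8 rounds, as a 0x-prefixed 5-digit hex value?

0x5AB62

s_0 = plaintext = 0xB1080
s_1 = Round(s_0, k_0) = 0x23EDA
s_2 = Round(s_1, k_1) = 0x223B2
s_3 = Round(s_2, k_2) = 0x5E081
s_4 = Round(s_3, k_3) = 0x9F8E8
s_5 = Round(s_4, k_4) = 0x65D3A
s_6 = Round(s_5, k_5) = 0x149E7
s_7 = Round(s_6, k_6) = 0x9F540
s_8 = Round(s_7, k_7) = 0x5AB62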